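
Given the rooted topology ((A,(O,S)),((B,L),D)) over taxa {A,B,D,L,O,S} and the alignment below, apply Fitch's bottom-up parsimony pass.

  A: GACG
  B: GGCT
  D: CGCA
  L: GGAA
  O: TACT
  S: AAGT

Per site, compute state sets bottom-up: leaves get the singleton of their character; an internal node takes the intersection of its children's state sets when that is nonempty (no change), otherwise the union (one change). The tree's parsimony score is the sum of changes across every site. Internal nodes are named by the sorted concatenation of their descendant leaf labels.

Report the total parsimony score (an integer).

9

OS@0: {T} ∪ {A} = {A,T} (union, +1)
AOS@0: {G} ∪ {A,T} = {A,G,T} (union, +1)
BL@0: {G} ∩ {G} = {G} (intersection, +0)
BDL@0: {G} ∪ {C} = {C,G} (union, +1)
ABDLOS@0: {A,G,T} ∩ {C,G} = {G} (intersection, +0)
OS@1: {A} ∩ {A} = {A} (intersection, +0)
AOS@1: {A} ∩ {A} = {A} (intersection, +0)
BL@1: {G} ∩ {G} = {G} (intersection, +0)
BDL@1: {G} ∩ {G} = {G} (intersection, +0)
ABDLOS@1: {A} ∪ {G} = {A,G} (union, +1)
OS@2: {C} ∪ {G} = {C,G} (union, +1)
AOS@2: {C} ∩ {C,G} = {C} (intersection, +0)
BL@2: {C} ∪ {A} = {A,C} (union, +1)
BDL@2: {A,C} ∩ {C} = {C} (intersection, +0)
ABDLOS@2: {C} ∩ {C} = {C} (intersection, +0)
OS@3: {T} ∩ {T} = {T} (intersection, +0)
AOS@3: {G} ∪ {T} = {G,T} (union, +1)
BL@3: {T} ∪ {A} = {A,T} (union, +1)
BDL@3: {A,T} ∩ {A} = {A} (intersection, +0)
ABDLOS@3: {G,T} ∪ {A} = {A,G,T} (union, +1)
per-site changes: [3, 1, 2, 3]; total = 9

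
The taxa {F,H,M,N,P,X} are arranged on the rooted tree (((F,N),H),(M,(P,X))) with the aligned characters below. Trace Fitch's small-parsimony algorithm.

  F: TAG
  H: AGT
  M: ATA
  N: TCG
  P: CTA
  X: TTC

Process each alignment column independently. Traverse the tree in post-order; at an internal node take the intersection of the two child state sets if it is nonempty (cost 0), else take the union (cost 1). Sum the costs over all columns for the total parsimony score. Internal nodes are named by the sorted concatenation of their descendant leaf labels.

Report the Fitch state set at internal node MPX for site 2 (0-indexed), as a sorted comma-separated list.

[col 0] FN: children F:{T}, N:{T} ∩→ {T}; cost 0
[col 0] FHN: children FN:{T}, H:{A} ∪→ {A,T}; cost 1
[col 0] PX: children P:{C}, X:{T} ∪→ {C,T}; cost 1
[col 0] MPX: children M:{A}, PX:{C,T} ∪→ {A,C,T}; cost 1
[col 0] FHMNPX: children FHN:{A,T}, MPX:{A,C,T} ∩→ {A,T}; cost 0
[col 1] FN: children F:{A}, N:{C} ∪→ {A,C}; cost 1
[col 1] FHN: children FN:{A,C}, H:{G} ∪→ {A,C,G}; cost 1
[col 1] PX: children P:{T}, X:{T} ∩→ {T}; cost 0
[col 1] MPX: children M:{T}, PX:{T} ∩→ {T}; cost 0
[col 1] FHMNPX: children FHN:{A,C,G}, MPX:{T} ∪→ {A,C,G,T}; cost 1
[col 2] FN: children F:{G}, N:{G} ∩→ {G}; cost 0
[col 2] FHN: children FN:{G}, H:{T} ∪→ {G,T}; cost 1
[col 2] PX: children P:{A}, X:{C} ∪→ {A,C}; cost 1
[col 2] MPX: children M:{A}, PX:{A,C} ∩→ {A}; cost 0
[col 2] FHMNPX: children FHN:{G,T}, MPX:{A} ∪→ {A,G,T}; cost 1
per-site changes: [3, 3, 3]; total = 9

A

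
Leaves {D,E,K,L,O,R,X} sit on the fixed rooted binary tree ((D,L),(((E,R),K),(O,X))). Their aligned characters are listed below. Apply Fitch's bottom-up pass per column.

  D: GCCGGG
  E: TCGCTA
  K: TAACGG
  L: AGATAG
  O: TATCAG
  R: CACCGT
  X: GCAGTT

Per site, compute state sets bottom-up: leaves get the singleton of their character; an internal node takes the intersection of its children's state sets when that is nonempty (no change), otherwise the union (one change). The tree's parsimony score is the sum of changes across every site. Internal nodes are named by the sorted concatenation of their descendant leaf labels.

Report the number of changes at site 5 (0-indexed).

3

site 0, node DL: D={G} ∪ L={A} → {A,G} (+1)
site 0, node ER: E={T} ∪ R={C} → {C,T} (+1)
site 0, node EKR: ER={C,T} ∩ K={T} → {T} (+0)
site 0, node OX: O={T} ∪ X={G} → {G,T} (+1)
site 0, node EKORX: EKR={T} ∩ OX={G,T} → {T} (+0)
site 0, node DEKLORX: DL={A,G} ∪ EKORX={T} → {A,G,T} (+1)
site 1, node DL: D={C} ∪ L={G} → {C,G} (+1)
site 1, node ER: E={C} ∪ R={A} → {A,C} (+1)
site 1, node EKR: ER={A,C} ∩ K={A} → {A} (+0)
site 1, node OX: O={A} ∪ X={C} → {A,C} (+1)
site 1, node EKORX: EKR={A} ∩ OX={A,C} → {A} (+0)
site 1, node DEKLORX: DL={C,G} ∪ EKORX={A} → {A,C,G} (+1)
site 2, node DL: D={C} ∪ L={A} → {A,C} (+1)
site 2, node ER: E={G} ∪ R={C} → {C,G} (+1)
site 2, node EKR: ER={C,G} ∪ K={A} → {A,C,G} (+1)
site 2, node OX: O={T} ∪ X={A} → {A,T} (+1)
site 2, node EKORX: EKR={A,C,G} ∩ OX={A,T} → {A} (+0)
site 2, node DEKLORX: DL={A,C} ∩ EKORX={A} → {A} (+0)
site 3, node DL: D={G} ∪ L={T} → {G,T} (+1)
site 3, node ER: E={C} ∩ R={C} → {C} (+0)
site 3, node EKR: ER={C} ∩ K={C} → {C} (+0)
site 3, node OX: O={C} ∪ X={G} → {C,G} (+1)
site 3, node EKORX: EKR={C} ∩ OX={C,G} → {C} (+0)
site 3, node DEKLORX: DL={G,T} ∪ EKORX={C} → {C,G,T} (+1)
site 4, node DL: D={G} ∪ L={A} → {A,G} (+1)
site 4, node ER: E={T} ∪ R={G} → {G,T} (+1)
site 4, node EKR: ER={G,T} ∩ K={G} → {G} (+0)
site 4, node OX: O={A} ∪ X={T} → {A,T} (+1)
site 4, node EKORX: EKR={G} ∪ OX={A,T} → {A,G,T} (+1)
site 4, node DEKLORX: DL={A,G} ∩ EKORX={A,G,T} → {A,G} (+0)
site 5, node DL: D={G} ∩ L={G} → {G} (+0)
site 5, node ER: E={A} ∪ R={T} → {A,T} (+1)
site 5, node EKR: ER={A,T} ∪ K={G} → {A,G,T} (+1)
site 5, node OX: O={G} ∪ X={T} → {G,T} (+1)
site 5, node EKORX: EKR={A,G,T} ∩ OX={G,T} → {G,T} (+0)
site 5, node DEKLORX: DL={G} ∩ EKORX={G,T} → {G} (+0)
per-site changes: [4, 4, 4, 3, 4, 3]; total = 22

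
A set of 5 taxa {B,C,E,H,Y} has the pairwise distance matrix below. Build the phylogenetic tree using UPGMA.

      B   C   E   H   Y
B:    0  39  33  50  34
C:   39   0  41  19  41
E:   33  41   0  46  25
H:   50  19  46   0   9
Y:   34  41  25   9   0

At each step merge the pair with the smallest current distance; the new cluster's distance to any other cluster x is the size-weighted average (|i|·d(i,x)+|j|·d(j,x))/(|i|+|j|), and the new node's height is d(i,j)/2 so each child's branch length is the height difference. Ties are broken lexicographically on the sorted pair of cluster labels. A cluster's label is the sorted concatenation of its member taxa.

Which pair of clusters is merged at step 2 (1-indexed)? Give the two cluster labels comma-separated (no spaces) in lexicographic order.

C,HY

step 1: merge (H,Y) at d=9; branch lengths H→9/2, Y→9/2; new cluster HY
  updated: d(B,HY)=42, d(C,HY)=30, d(E,HY)=71/2
step 2: merge (C,HY) at d=30; branch lengths C→15, HY→21/2; new cluster CHY
  updated: d(B,CHY)=41, d(CHY,E)=112/3
step 3: merge (B,E) at d=33; branch lengths B→33/2, E→33/2; new cluster BE
  updated: d(BE,CHY)=235/6
step 4: merge (BE,CHY) at d=235/6; branch lengths BE→37/12, CHY→55/12; new cluster BCEHY
final tree: ((B:33/2,E:33/2):37/12,(C:15,(H:9/2,Y:9/2):21/2):55/12)
total length: 451/6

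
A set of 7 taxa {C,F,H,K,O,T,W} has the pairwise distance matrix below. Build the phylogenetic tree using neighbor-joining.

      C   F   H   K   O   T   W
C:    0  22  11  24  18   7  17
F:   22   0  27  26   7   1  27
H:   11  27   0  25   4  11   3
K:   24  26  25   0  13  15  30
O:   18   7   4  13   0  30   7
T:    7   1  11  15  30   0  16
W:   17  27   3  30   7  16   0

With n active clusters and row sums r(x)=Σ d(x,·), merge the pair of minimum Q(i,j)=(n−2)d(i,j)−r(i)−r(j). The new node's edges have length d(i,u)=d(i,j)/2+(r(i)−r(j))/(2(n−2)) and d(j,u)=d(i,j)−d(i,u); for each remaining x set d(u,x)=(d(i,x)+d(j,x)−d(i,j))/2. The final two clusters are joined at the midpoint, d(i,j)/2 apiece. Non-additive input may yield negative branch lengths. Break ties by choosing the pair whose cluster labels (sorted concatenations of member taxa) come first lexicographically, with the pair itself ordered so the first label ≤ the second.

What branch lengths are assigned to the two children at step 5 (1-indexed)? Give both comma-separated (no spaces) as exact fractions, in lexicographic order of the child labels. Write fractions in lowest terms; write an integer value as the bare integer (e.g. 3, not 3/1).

step 1: merge (F,T) at d=1, Q=-185; branch lengths F→7/2, T→-5/2; new cluster FT
  updated: d(C,FT)=14, d(FT,H)=37/2, d(FT,K)=20, d(FT,O)=18, d(FT,W)=21
step 2: merge (H,W) at d=3, Q=-255/2; branch lengths H→-9/16, W→57/16; new cluster HW
  updated: d(C,HW)=25/2, d(FT,HW)=73/4, d(HW,K)=26, d(HW,O)=4
step 3: merge (HW,O) at d=4, Q=-407/4; branch lengths HW→79/24, O→17/24; new cluster HOW
  updated: d(C,HOW)=53/4, d(FT,HOW)=129/8, d(HOW,K)=35/2
step 4: merge (C,FT) at d=14, Q=-587/8; branch lengths C→233/32, FT→215/32; new cluster CFT
  updated: d(CFT,HOW)=123/16, d(CFT,K)=15
step 5: merge (CFT,HOW) at d=123/16, Q=-643/16; branch lengths CFT→83/32, HOW→163/32; new cluster CFHOTW
  updated: d(CFHOTW,K)=397/32
step 6: merge (CFHOTW,K) at d=397/32; branch lengths CFHOTW→397/64, K→397/64; new cluster CFHKOTW
final tree: (((C:233/32,(F:7/2,T:-5/2):215/32):83/32,((H:-9/16,W:57/16):79/24,O:17/24):163/32):397/64,K:397/64)
total length: 1347/32

83/32,163/32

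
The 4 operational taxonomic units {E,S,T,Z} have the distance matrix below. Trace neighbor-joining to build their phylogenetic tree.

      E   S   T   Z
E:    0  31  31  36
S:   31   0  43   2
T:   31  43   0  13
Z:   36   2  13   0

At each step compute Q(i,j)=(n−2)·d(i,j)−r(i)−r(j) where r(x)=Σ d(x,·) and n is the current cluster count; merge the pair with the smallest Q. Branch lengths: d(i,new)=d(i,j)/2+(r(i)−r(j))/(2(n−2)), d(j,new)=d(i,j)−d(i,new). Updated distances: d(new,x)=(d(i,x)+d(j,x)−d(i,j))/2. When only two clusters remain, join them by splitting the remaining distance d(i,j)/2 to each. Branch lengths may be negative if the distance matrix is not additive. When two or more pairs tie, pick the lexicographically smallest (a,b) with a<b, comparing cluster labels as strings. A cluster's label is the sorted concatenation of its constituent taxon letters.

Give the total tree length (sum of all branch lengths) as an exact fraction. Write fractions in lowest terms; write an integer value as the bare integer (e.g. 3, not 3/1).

189/4

iteration 1: select E,T (d=31, Q=-123); attach at lengths (73/4, 51/4); label the merged cluster ET
  updated: d(ET,S)=43/2, d(ET,Z)=9
iteration 2: select ET,S (d=43/2, Q=-65/2); attach at lengths (57/4, 29/4); label the merged cluster EST
  updated: d(EST,Z)=-21/4
iteration 3: select EST,Z (d=-21/4); attach at lengths (-21/8, -21/8); label the merged cluster ESTZ
final tree: (((E:73/4,T:51/4):57/4,S:29/4):-21/8,Z:-21/8)
total length: 189/4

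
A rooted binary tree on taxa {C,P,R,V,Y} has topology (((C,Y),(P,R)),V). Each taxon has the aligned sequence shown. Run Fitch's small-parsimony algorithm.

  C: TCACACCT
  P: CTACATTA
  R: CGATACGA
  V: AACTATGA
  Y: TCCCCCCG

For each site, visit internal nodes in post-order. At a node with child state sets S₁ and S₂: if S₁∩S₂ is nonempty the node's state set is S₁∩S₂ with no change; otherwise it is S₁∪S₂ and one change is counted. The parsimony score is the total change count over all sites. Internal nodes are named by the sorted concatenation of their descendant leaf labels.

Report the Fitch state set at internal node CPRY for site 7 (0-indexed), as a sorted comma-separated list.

A,G,T

site 0, node CY: C={T} ∩ Y={T} → {T} (+0)
site 0, node PR: P={C} ∩ R={C} → {C} (+0)
site 0, node CPRY: CY={T} ∪ PR={C} → {C,T} (+1)
site 0, node CPRVY: CPRY={C,T} ∪ V={A} → {A,C,T} (+1)
site 1, node CY: C={C} ∩ Y={C} → {C} (+0)
site 1, node PR: P={T} ∪ R={G} → {G,T} (+1)
site 1, node CPRY: CY={C} ∪ PR={G,T} → {C,G,T} (+1)
site 1, node CPRVY: CPRY={C,G,T} ∪ V={A} → {A,C,G,T} (+1)
site 2, node CY: C={A} ∪ Y={C} → {A,C} (+1)
site 2, node PR: P={A} ∩ R={A} → {A} (+0)
site 2, node CPRY: CY={A,C} ∩ PR={A} → {A} (+0)
site 2, node CPRVY: CPRY={A} ∪ V={C} → {A,C} (+1)
site 3, node CY: C={C} ∩ Y={C} → {C} (+0)
site 3, node PR: P={C} ∪ R={T} → {C,T} (+1)
site 3, node CPRY: CY={C} ∩ PR={C,T} → {C} (+0)
site 3, node CPRVY: CPRY={C} ∪ V={T} → {C,T} (+1)
site 4, node CY: C={A} ∪ Y={C} → {A,C} (+1)
site 4, node PR: P={A} ∩ R={A} → {A} (+0)
site 4, node CPRY: CY={A,C} ∩ PR={A} → {A} (+0)
site 4, node CPRVY: CPRY={A} ∩ V={A} → {A} (+0)
site 5, node CY: C={C} ∩ Y={C} → {C} (+0)
site 5, node PR: P={T} ∪ R={C} → {C,T} (+1)
site 5, node CPRY: CY={C} ∩ PR={C,T} → {C} (+0)
site 5, node CPRVY: CPRY={C} ∪ V={T} → {C,T} (+1)
site 6, node CY: C={C} ∩ Y={C} → {C} (+0)
site 6, node PR: P={T} ∪ R={G} → {G,T} (+1)
site 6, node CPRY: CY={C} ∪ PR={G,T} → {C,G,T} (+1)
site 6, node CPRVY: CPRY={C,G,T} ∩ V={G} → {G} (+0)
site 7, node CY: C={T} ∪ Y={G} → {G,T} (+1)
site 7, node PR: P={A} ∩ R={A} → {A} (+0)
site 7, node CPRY: CY={G,T} ∪ PR={A} → {A,G,T} (+1)
site 7, node CPRVY: CPRY={A,G,T} ∩ V={A} → {A} (+0)
per-site changes: [2, 3, 2, 2, 1, 2, 2, 2]; total = 16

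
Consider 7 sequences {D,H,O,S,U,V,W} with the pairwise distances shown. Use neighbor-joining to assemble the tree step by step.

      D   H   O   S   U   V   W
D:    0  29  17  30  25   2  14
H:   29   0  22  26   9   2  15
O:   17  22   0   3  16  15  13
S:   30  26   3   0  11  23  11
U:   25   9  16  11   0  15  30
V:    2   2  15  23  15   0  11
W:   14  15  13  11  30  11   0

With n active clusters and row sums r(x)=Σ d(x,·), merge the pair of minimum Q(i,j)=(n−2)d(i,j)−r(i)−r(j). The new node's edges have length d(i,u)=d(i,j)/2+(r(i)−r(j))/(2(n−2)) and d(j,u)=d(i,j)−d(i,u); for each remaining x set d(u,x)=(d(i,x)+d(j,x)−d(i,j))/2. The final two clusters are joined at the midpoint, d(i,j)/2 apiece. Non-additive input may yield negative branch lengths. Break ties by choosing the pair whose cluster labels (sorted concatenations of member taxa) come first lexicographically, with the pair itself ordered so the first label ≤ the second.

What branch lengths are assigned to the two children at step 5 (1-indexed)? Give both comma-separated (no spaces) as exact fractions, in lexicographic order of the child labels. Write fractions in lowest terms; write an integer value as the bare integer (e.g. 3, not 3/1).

31/8,23/4

1. join D+V (d=2, Q=-175) ⇒ DV; edges |D|=59/10, |V|=-39/10
  updated: d(DV,H)=29/2, d(DV,O)=15, d(DV,S)=51/2, d(DV,U)=19, d(DV,W)=23/2
2. join H+U (d=9, Q=-271/2) ⇒ HU; edges |H|=75/16, |U|=69/16
  updated: d(DV,HU)=49/4, d(HU,O)=29/2, d(HU,S)=14, d(HU,W)=18
3. join O+S (d=3, Q=-90) ⇒ OS; edges |O|=1/6, |S|=17/6
  updated: d(DV,OS)=75/4, d(HU,OS)=51/4, d(OS,W)=21/2
4. join DV+HU (d=49/4, Q=-61) ⇒ DHUV; edges |DV|=6, |HU|=25/4
  updated: d(DHUV,OS)=77/8, d(DHUV,W)=69/8
5. join DHUV+OS (d=77/8, Q=-115/4) ⇒ DHOSUV; edges |DHUV|=31/8, |OS|=23/4
  updated: d(DHOSUV,W)=19/4
6. join DHOSUV+W (d=19/4) ⇒ DHOSUVW; edges |DHOSUV|=19/8, |W|=19/8
final tree: ((((D:59/10,V:-39/10):6,(H:75/16,U:69/16):25/4):31/8,(O:1/6,S:17/6):23/4):19/8,W:19/8)
total length: 325/8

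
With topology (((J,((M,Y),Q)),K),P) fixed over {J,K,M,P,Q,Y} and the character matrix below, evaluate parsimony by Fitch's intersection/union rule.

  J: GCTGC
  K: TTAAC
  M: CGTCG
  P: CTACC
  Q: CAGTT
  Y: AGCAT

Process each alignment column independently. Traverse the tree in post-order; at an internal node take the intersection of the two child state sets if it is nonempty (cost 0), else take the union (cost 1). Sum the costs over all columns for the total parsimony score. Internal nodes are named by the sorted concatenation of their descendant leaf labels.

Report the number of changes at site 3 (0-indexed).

4

MY@0: {C} ∪ {A} = {A,C} (union, +1)
MQY@0: {A,C} ∩ {C} = {C} (intersection, +0)
JMQY@0: {G} ∪ {C} = {C,G} (union, +1)
JKMQY@0: {C,G} ∪ {T} = {C,G,T} (union, +1)
JKMPQY@0: {C,G,T} ∩ {C} = {C} (intersection, +0)
MY@1: {G} ∩ {G} = {G} (intersection, +0)
MQY@1: {G} ∪ {A} = {A,G} (union, +1)
JMQY@1: {C} ∪ {A,G} = {A,C,G} (union, +1)
JKMQY@1: {A,C,G} ∪ {T} = {A,C,G,T} (union, +1)
JKMPQY@1: {A,C,G,T} ∩ {T} = {T} (intersection, +0)
MY@2: {T} ∪ {C} = {C,T} (union, +1)
MQY@2: {C,T} ∪ {G} = {C,G,T} (union, +1)
JMQY@2: {T} ∩ {C,G,T} = {T} (intersection, +0)
JKMQY@2: {T} ∪ {A} = {A,T} (union, +1)
JKMPQY@2: {A,T} ∩ {A} = {A} (intersection, +0)
MY@3: {C} ∪ {A} = {A,C} (union, +1)
MQY@3: {A,C} ∪ {T} = {A,C,T} (union, +1)
JMQY@3: {G} ∪ {A,C,T} = {A,C,G,T} (union, +1)
JKMQY@3: {A,C,G,T} ∩ {A} = {A} (intersection, +0)
JKMPQY@3: {A} ∪ {C} = {A,C} (union, +1)
MY@4: {G} ∪ {T} = {G,T} (union, +1)
MQY@4: {G,T} ∩ {T} = {T} (intersection, +0)
JMQY@4: {C} ∪ {T} = {C,T} (union, +1)
JKMQY@4: {C,T} ∩ {C} = {C} (intersection, +0)
JKMPQY@4: {C} ∩ {C} = {C} (intersection, +0)
per-site changes: [3, 3, 3, 4, 2]; total = 15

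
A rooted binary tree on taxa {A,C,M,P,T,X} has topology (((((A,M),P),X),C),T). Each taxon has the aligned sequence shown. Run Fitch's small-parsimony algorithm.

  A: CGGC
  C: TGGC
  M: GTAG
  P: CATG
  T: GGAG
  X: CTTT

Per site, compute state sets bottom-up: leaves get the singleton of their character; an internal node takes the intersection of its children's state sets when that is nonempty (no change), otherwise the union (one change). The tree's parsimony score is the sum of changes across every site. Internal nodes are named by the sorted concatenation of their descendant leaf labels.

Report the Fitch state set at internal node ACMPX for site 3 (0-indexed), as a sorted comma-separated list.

C,G,T

AM@0: {C} ∪ {G} = {C,G} (union, +1)
AMP@0: {C,G} ∩ {C} = {C} (intersection, +0)
AMPX@0: {C} ∩ {C} = {C} (intersection, +0)
ACMPX@0: {C} ∪ {T} = {C,T} (union, +1)
ACMPTX@0: {C,T} ∪ {G} = {C,G,T} (union, +1)
AM@1: {G} ∪ {T} = {G,T} (union, +1)
AMP@1: {G,T} ∪ {A} = {A,G,T} (union, +1)
AMPX@1: {A,G,T} ∩ {T} = {T} (intersection, +0)
ACMPX@1: {T} ∪ {G} = {G,T} (union, +1)
ACMPTX@1: {G,T} ∩ {G} = {G} (intersection, +0)
AM@2: {G} ∪ {A} = {A,G} (union, +1)
AMP@2: {A,G} ∪ {T} = {A,G,T} (union, +1)
AMPX@2: {A,G,T} ∩ {T} = {T} (intersection, +0)
ACMPX@2: {T} ∪ {G} = {G,T} (union, +1)
ACMPTX@2: {G,T} ∪ {A} = {A,G,T} (union, +1)
AM@3: {C} ∪ {G} = {C,G} (union, +1)
AMP@3: {C,G} ∩ {G} = {G} (intersection, +0)
AMPX@3: {G} ∪ {T} = {G,T} (union, +1)
ACMPX@3: {G,T} ∪ {C} = {C,G,T} (union, +1)
ACMPTX@3: {C,G,T} ∩ {G} = {G} (intersection, +0)
per-site changes: [3, 3, 4, 3]; total = 13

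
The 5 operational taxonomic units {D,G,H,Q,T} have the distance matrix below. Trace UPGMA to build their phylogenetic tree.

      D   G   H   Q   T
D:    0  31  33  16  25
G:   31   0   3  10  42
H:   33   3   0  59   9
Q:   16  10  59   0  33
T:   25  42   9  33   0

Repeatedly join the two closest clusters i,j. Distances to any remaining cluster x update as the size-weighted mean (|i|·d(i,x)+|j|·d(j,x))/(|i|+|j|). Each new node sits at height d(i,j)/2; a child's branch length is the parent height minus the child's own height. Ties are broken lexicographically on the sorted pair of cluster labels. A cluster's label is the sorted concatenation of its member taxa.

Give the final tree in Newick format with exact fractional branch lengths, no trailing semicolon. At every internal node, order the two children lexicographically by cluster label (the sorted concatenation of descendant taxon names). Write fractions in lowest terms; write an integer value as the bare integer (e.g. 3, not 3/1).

iteration 1: select G,H (d=3); attach at lengths (3/2, 3/2); label the merged cluster GH
  updated: d(D,GH)=32, d(GH,Q)=69/2, d(GH,T)=51/2
iteration 2: select D,Q (d=16); attach at lengths (8, 8); label the merged cluster DQ
  updated: d(DQ,GH)=133/4, d(DQ,T)=29
iteration 3: select GH,T (d=51/2); attach at lengths (45/4, 51/4); label the merged cluster GHT
  updated: d(DQ,GHT)=191/6
iteration 4: select DQ,GHT (d=191/6); attach at lengths (95/12, 19/6); label the merged cluster DGHQT
final tree: ((D:8,Q:8):95/12,((G:3/2,H:3/2):45/4,T:51/4):19/6)
total length: 649/12

((D:8,Q:8):95/12,((G:3/2,H:3/2):45/4,T:51/4):19/6)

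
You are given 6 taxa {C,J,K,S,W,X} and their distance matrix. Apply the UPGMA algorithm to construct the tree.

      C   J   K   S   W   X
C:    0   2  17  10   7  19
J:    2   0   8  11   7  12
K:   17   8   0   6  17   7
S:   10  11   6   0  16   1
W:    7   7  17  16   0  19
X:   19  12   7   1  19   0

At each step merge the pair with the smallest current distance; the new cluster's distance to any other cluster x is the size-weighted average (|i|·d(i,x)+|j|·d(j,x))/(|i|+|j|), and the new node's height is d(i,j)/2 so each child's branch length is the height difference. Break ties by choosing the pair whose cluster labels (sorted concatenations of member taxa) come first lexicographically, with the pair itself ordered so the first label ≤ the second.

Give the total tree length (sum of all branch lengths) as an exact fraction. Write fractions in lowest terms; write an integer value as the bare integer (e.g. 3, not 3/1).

271/12

iteration 1: select S,X (d=1); attach at lengths (1/2, 1/2); label the merged cluster SX
  updated: d(C,SX)=29/2, d(J,SX)=23/2, d(K,SX)=13/2, d(SX,W)=35/2
iteration 2: select C,J (d=2); attach at lengths (1, 1); label the merged cluster CJ
  updated: d(CJ,K)=25/2, d(CJ,SX)=13, d(CJ,W)=7
iteration 3: select K,SX (d=13/2); attach at lengths (13/4, 11/4); label the merged cluster KSX
  updated: d(CJ,KSX)=77/6, d(KSX,W)=52/3
iteration 4: select CJ,W (d=7); attach at lengths (5/2, 7/2); label the merged cluster CJW
  updated: d(CJW,KSX)=43/3
iteration 5: select CJW,KSX (d=43/3); attach at lengths (11/3, 47/12); label the merged cluster CJKSWX
final tree: (((C:1,J:1):5/2,W:7/2):11/3,(K:13/4,(S:1/2,X:1/2):11/4):47/12)
total length: 271/12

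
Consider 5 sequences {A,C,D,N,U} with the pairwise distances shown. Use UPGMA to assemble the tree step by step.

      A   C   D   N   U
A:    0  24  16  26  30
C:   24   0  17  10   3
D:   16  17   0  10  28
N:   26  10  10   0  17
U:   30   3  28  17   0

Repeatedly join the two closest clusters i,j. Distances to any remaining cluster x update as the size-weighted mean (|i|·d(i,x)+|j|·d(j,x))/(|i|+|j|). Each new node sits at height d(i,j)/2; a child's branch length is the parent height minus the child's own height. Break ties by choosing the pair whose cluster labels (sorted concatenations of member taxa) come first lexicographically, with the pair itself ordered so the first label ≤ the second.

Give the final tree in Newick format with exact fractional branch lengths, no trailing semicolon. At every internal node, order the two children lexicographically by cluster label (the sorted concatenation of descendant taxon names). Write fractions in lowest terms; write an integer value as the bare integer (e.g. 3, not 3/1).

step 1: merge (C,U) at d=3; branch lengths C→3/2, U→3/2; new cluster CU
  updated: d(A,CU)=27, d(CU,D)=45/2, d(CU,N)=27/2
step 2: merge (D,N) at d=10; branch lengths D→5, N→5; new cluster DN
  updated: d(A,DN)=21, d(CU,DN)=18
step 3: merge (CU,DN) at d=18; branch lengths CU→15/2, DN→4; new cluster CDNU
  updated: d(A,CDNU)=24
step 4: merge (A,CDNU) at d=24; branch lengths A→12, CDNU→3; new cluster ACDNU
final tree: (A:12,((C:3/2,U:3/2):15/2,(D:5,N:5):4):3)
total length: 79/2

(A:12,((C:3/2,U:3/2):15/2,(D:5,N:5):4):3)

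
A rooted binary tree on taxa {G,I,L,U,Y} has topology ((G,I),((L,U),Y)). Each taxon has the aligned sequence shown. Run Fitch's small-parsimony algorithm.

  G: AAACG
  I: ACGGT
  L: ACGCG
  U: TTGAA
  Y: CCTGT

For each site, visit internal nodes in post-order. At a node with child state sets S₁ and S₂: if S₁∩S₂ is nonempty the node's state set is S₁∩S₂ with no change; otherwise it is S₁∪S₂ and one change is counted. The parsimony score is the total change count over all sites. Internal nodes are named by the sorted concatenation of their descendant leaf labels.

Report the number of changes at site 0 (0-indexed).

2

[col 0] GI: children G:{A}, I:{A} ∩→ {A}; cost 0
[col 0] LU: children L:{A}, U:{T} ∪→ {A,T}; cost 1
[col 0] LUY: children LU:{A,T}, Y:{C} ∪→ {A,C,T}; cost 1
[col 0] GILUY: children GI:{A}, LUY:{A,C,T} ∩→ {A}; cost 0
[col 1] GI: children G:{A}, I:{C} ∪→ {A,C}; cost 1
[col 1] LU: children L:{C}, U:{T} ∪→ {C,T}; cost 1
[col 1] LUY: children LU:{C,T}, Y:{C} ∩→ {C}; cost 0
[col 1] GILUY: children GI:{A,C}, LUY:{C} ∩→ {C}; cost 0
[col 2] GI: children G:{A}, I:{G} ∪→ {A,G}; cost 1
[col 2] LU: children L:{G}, U:{G} ∩→ {G}; cost 0
[col 2] LUY: children LU:{G}, Y:{T} ∪→ {G,T}; cost 1
[col 2] GILUY: children GI:{A,G}, LUY:{G,T} ∩→ {G}; cost 0
[col 3] GI: children G:{C}, I:{G} ∪→ {C,G}; cost 1
[col 3] LU: children L:{C}, U:{A} ∪→ {A,C}; cost 1
[col 3] LUY: children LU:{A,C}, Y:{G} ∪→ {A,C,G}; cost 1
[col 3] GILUY: children GI:{C,G}, LUY:{A,C,G} ∩→ {C,G}; cost 0
[col 4] GI: children G:{G}, I:{T} ∪→ {G,T}; cost 1
[col 4] LU: children L:{G}, U:{A} ∪→ {A,G}; cost 1
[col 4] LUY: children LU:{A,G}, Y:{T} ∪→ {A,G,T}; cost 1
[col 4] GILUY: children GI:{G,T}, LUY:{A,G,T} ∩→ {G,T}; cost 0
per-site changes: [2, 2, 2, 3, 3]; total = 12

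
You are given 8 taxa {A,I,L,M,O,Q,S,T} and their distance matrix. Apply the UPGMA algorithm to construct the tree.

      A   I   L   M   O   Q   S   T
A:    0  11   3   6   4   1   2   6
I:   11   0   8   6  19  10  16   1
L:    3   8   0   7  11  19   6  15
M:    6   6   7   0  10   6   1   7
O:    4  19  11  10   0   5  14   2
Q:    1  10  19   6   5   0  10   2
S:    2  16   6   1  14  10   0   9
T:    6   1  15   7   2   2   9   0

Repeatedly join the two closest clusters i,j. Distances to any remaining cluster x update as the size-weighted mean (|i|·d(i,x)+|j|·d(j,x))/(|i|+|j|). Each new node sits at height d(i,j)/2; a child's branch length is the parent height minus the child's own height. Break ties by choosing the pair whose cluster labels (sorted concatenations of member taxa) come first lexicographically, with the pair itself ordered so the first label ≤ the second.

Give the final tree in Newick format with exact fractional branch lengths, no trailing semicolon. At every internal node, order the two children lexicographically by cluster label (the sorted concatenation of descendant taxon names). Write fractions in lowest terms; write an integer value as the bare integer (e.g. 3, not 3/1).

((((A:1/2,Q:1/2):7/4,O:9/4):23/12,(I:1/2,T:1/2):11/3):17/30,(L:13/4,(M:1/2,S:1/2):11/4):89/60)

1. join A+Q (d=1) ⇒ AQ; edges |A|=1/2, |Q|=1/2
  updated: d(AQ,I)=21/2, d(AQ,L)=11, d(AQ,M)=6, d(AQ,O)=9/2, d(AQ,S)=6, d(AQ,T)=4
2. join I+T (d=1) ⇒ IT; edges |I|=1/2, |T|=1/2
  updated: d(AQ,IT)=29/4, d(IT,L)=23/2, d(IT,M)=13/2, d(IT,O)=21/2, d(IT,S)=25/2
3. join M+S (d=1) ⇒ MS; edges |M|=1/2, |S|=1/2
  updated: d(AQ,MS)=6, d(IT,MS)=19/2, d(L,MS)=13/2, d(MS,O)=12
4. join AQ+O (d=9/2) ⇒ AOQ; edges |AQ|=7/4, |O|=9/4
  updated: d(AOQ,IT)=25/3, d(AOQ,L)=11, d(AOQ,MS)=8
5. join L+MS (d=13/2) ⇒ LMS; edges |L|=13/4, |MS|=11/4
  updated: d(AOQ,LMS)=9, d(IT,LMS)=61/6
6. join AOQ+IT (d=25/3) ⇒ AIOQT; edges |AOQ|=23/12, |IT|=11/3
  updated: d(AIOQT,LMS)=142/15
7. join AIOQT+LMS (d=142/15) ⇒ AILMOQST; edges |AIOQT|=17/30, |LMS|=89/60
final tree: ((((A:1/2,Q:1/2):7/4,O:9/4):23/12,(I:1/2,T:1/2):11/3):17/30,(L:13/4,(M:1/2,S:1/2):11/4):89/60)
total length: 619/30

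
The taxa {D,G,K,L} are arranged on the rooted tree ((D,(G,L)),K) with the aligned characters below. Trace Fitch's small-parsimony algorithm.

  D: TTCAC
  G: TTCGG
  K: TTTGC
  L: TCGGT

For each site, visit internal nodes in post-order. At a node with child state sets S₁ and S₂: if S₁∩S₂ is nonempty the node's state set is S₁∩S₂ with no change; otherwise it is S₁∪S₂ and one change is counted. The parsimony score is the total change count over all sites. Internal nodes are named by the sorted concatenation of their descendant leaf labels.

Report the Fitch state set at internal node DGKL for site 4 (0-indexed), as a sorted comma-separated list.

GL@0: {T} ∩ {T} = {T} (intersection, +0)
DGL@0: {T} ∩ {T} = {T} (intersection, +0)
DGKL@0: {T} ∩ {T} = {T} (intersection, +0)
GL@1: {T} ∪ {C} = {C,T} (union, +1)
DGL@1: {T} ∩ {C,T} = {T} (intersection, +0)
DGKL@1: {T} ∩ {T} = {T} (intersection, +0)
GL@2: {C} ∪ {G} = {C,G} (union, +1)
DGL@2: {C} ∩ {C,G} = {C} (intersection, +0)
DGKL@2: {C} ∪ {T} = {C,T} (union, +1)
GL@3: {G} ∩ {G} = {G} (intersection, +0)
DGL@3: {A} ∪ {G} = {A,G} (union, +1)
DGKL@3: {A,G} ∩ {G} = {G} (intersection, +0)
GL@4: {G} ∪ {T} = {G,T} (union, +1)
DGL@4: {C} ∪ {G,T} = {C,G,T} (union, +1)
DGKL@4: {C,G,T} ∩ {C} = {C} (intersection, +0)
per-site changes: [0, 1, 2, 1, 2]; total = 6

C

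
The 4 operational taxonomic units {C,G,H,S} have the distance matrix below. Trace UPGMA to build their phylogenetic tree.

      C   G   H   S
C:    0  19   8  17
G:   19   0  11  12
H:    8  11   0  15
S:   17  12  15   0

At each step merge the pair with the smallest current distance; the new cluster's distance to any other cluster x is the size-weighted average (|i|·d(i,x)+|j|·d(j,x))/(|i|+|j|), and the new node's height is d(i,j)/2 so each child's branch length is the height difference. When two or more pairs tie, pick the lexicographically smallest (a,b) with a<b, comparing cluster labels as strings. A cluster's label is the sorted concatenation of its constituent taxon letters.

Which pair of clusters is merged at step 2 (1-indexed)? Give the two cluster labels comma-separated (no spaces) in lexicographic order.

iteration 1: select C,H (d=8); attach at lengths (4, 4); label the merged cluster CH
  updated: d(CH,G)=15, d(CH,S)=16
iteration 2: select G,S (d=12); attach at lengths (6, 6); label the merged cluster GS
  updated: d(CH,GS)=31/2
iteration 3: select CH,GS (d=31/2); attach at lengths (15/4, 7/4); label the merged cluster CGHS
final tree: ((C:4,H:4):15/4,(G:6,S:6):7/4)
total length: 51/2

G,S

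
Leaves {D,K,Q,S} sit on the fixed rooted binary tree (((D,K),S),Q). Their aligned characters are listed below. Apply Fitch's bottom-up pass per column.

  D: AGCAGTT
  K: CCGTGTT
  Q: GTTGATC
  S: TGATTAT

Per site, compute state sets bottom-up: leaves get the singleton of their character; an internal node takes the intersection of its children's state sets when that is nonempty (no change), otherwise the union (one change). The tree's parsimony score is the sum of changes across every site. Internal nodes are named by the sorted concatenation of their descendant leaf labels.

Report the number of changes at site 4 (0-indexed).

DK@0: {A} ∪ {C} = {A,C} (union, +1)
DKS@0: {A,C} ∪ {T} = {A,C,T} (union, +1)
DKQS@0: {A,C,T} ∪ {G} = {A,C,G,T} (union, +1)
DK@1: {G} ∪ {C} = {C,G} (union, +1)
DKS@1: {C,G} ∩ {G} = {G} (intersection, +0)
DKQS@1: {G} ∪ {T} = {G,T} (union, +1)
DK@2: {C} ∪ {G} = {C,G} (union, +1)
DKS@2: {C,G} ∪ {A} = {A,C,G} (union, +1)
DKQS@2: {A,C,G} ∪ {T} = {A,C,G,T} (union, +1)
DK@3: {A} ∪ {T} = {A,T} (union, +1)
DKS@3: {A,T} ∩ {T} = {T} (intersection, +0)
DKQS@3: {T} ∪ {G} = {G,T} (union, +1)
DK@4: {G} ∩ {G} = {G} (intersection, +0)
DKS@4: {G} ∪ {T} = {G,T} (union, +1)
DKQS@4: {G,T} ∪ {A} = {A,G,T} (union, +1)
DK@5: {T} ∩ {T} = {T} (intersection, +0)
DKS@5: {T} ∪ {A} = {A,T} (union, +1)
DKQS@5: {A,T} ∩ {T} = {T} (intersection, +0)
DK@6: {T} ∩ {T} = {T} (intersection, +0)
DKS@6: {T} ∩ {T} = {T} (intersection, +0)
DKQS@6: {T} ∪ {C} = {C,T} (union, +1)
per-site changes: [3, 2, 3, 2, 2, 1, 1]; total = 14

2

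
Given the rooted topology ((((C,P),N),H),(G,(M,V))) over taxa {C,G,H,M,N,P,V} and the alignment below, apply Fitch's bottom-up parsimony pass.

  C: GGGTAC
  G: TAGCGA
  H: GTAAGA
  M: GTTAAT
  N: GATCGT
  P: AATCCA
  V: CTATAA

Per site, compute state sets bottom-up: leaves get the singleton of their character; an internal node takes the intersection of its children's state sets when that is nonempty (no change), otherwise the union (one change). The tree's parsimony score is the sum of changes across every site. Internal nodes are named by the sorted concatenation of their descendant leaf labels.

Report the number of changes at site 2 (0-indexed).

4

site 0, node CP: C={G} ∪ P={A} → {A,G} (+1)
site 0, node CNP: CP={A,G} ∩ N={G} → {G} (+0)
site 0, node CHNP: CNP={G} ∩ H={G} → {G} (+0)
site 0, node MV: M={G} ∪ V={C} → {C,G} (+1)
site 0, node GMV: G={T} ∪ MV={C,G} → {C,G,T} (+1)
site 0, node CGHMNPV: CHNP={G} ∩ GMV={C,G,T} → {G} (+0)
site 1, node CP: C={G} ∪ P={A} → {A,G} (+1)
site 1, node CNP: CP={A,G} ∩ N={A} → {A} (+0)
site 1, node CHNP: CNP={A} ∪ H={T} → {A,T} (+1)
site 1, node MV: M={T} ∩ V={T} → {T} (+0)
site 1, node GMV: G={A} ∪ MV={T} → {A,T} (+1)
site 1, node CGHMNPV: CHNP={A,T} ∩ GMV={A,T} → {A,T} (+0)
site 2, node CP: C={G} ∪ P={T} → {G,T} (+1)
site 2, node CNP: CP={G,T} ∩ N={T} → {T} (+0)
site 2, node CHNP: CNP={T} ∪ H={A} → {A,T} (+1)
site 2, node MV: M={T} ∪ V={A} → {A,T} (+1)
site 2, node GMV: G={G} ∪ MV={A,T} → {A,G,T} (+1)
site 2, node CGHMNPV: CHNP={A,T} ∩ GMV={A,G,T} → {A,T} (+0)
site 3, node CP: C={T} ∪ P={C} → {C,T} (+1)
site 3, node CNP: CP={C,T} ∩ N={C} → {C} (+0)
site 3, node CHNP: CNP={C} ∪ H={A} → {A,C} (+1)
site 3, node MV: M={A} ∪ V={T} → {A,T} (+1)
site 3, node GMV: G={C} ∪ MV={A,T} → {A,C,T} (+1)
site 3, node CGHMNPV: CHNP={A,C} ∩ GMV={A,C,T} → {A,C} (+0)
site 4, node CP: C={A} ∪ P={C} → {A,C} (+1)
site 4, node CNP: CP={A,C} ∪ N={G} → {A,C,G} (+1)
site 4, node CHNP: CNP={A,C,G} ∩ H={G} → {G} (+0)
site 4, node MV: M={A} ∩ V={A} → {A} (+0)
site 4, node GMV: G={G} ∪ MV={A} → {A,G} (+1)
site 4, node CGHMNPV: CHNP={G} ∩ GMV={A,G} → {G} (+0)
site 5, node CP: C={C} ∪ P={A} → {A,C} (+1)
site 5, node CNP: CP={A,C} ∪ N={T} → {A,C,T} (+1)
site 5, node CHNP: CNP={A,C,T} ∩ H={A} → {A} (+0)
site 5, node MV: M={T} ∪ V={A} → {A,T} (+1)
site 5, node GMV: G={A} ∩ MV={A,T} → {A} (+0)
site 5, node CGHMNPV: CHNP={A} ∩ GMV={A} → {A} (+0)
per-site changes: [3, 3, 4, 4, 3, 3]; total = 20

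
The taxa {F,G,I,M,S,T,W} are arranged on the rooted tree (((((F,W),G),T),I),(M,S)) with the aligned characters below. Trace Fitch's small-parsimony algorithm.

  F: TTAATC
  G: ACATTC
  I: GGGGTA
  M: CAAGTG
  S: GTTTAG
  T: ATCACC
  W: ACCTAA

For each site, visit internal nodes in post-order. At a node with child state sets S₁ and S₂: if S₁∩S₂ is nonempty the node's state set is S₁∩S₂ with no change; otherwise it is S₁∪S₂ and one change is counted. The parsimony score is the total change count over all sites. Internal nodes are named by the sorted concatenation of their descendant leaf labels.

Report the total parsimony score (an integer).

FW@0: {T} ∪ {A} = {A,T} (union, +1)
FGW@0: {A,T} ∩ {A} = {A} (intersection, +0)
FGTW@0: {A} ∩ {A} = {A} (intersection, +0)
FGITW@0: {A} ∪ {G} = {A,G} (union, +1)
MS@0: {C} ∪ {G} = {C,G} (union, +1)
FGIMSTW@0: {A,G} ∩ {C,G} = {G} (intersection, +0)
FW@1: {T} ∪ {C} = {C,T} (union, +1)
FGW@1: {C,T} ∩ {C} = {C} (intersection, +0)
FGTW@1: {C} ∪ {T} = {C,T} (union, +1)
FGITW@1: {C,T} ∪ {G} = {C,G,T} (union, +1)
MS@1: {A} ∪ {T} = {A,T} (union, +1)
FGIMSTW@1: {C,G,T} ∩ {A,T} = {T} (intersection, +0)
FW@2: {A} ∪ {C} = {A,C} (union, +1)
FGW@2: {A,C} ∩ {A} = {A} (intersection, +0)
FGTW@2: {A} ∪ {C} = {A,C} (union, +1)
FGITW@2: {A,C} ∪ {G} = {A,C,G} (union, +1)
MS@2: {A} ∪ {T} = {A,T} (union, +1)
FGIMSTW@2: {A,C,G} ∩ {A,T} = {A} (intersection, +0)
FW@3: {A} ∪ {T} = {A,T} (union, +1)
FGW@3: {A,T} ∩ {T} = {T} (intersection, +0)
FGTW@3: {T} ∪ {A} = {A,T} (union, +1)
FGITW@3: {A,T} ∪ {G} = {A,G,T} (union, +1)
MS@3: {G} ∪ {T} = {G,T} (union, +1)
FGIMSTW@3: {A,G,T} ∩ {G,T} = {G,T} (intersection, +0)
FW@4: {T} ∪ {A} = {A,T} (union, +1)
FGW@4: {A,T} ∩ {T} = {T} (intersection, +0)
FGTW@4: {T} ∪ {C} = {C,T} (union, +1)
FGITW@4: {C,T} ∩ {T} = {T} (intersection, +0)
MS@4: {T} ∪ {A} = {A,T} (union, +1)
FGIMSTW@4: {T} ∩ {A,T} = {T} (intersection, +0)
FW@5: {C} ∪ {A} = {A,C} (union, +1)
FGW@5: {A,C} ∩ {C} = {C} (intersection, +0)
FGTW@5: {C} ∩ {C} = {C} (intersection, +0)
FGITW@5: {C} ∪ {A} = {A,C} (union, +1)
MS@5: {G} ∩ {G} = {G} (intersection, +0)
FGIMSTW@5: {A,C} ∪ {G} = {A,C,G} (union, +1)
per-site changes: [3, 4, 4, 4, 3, 3]; total = 21

21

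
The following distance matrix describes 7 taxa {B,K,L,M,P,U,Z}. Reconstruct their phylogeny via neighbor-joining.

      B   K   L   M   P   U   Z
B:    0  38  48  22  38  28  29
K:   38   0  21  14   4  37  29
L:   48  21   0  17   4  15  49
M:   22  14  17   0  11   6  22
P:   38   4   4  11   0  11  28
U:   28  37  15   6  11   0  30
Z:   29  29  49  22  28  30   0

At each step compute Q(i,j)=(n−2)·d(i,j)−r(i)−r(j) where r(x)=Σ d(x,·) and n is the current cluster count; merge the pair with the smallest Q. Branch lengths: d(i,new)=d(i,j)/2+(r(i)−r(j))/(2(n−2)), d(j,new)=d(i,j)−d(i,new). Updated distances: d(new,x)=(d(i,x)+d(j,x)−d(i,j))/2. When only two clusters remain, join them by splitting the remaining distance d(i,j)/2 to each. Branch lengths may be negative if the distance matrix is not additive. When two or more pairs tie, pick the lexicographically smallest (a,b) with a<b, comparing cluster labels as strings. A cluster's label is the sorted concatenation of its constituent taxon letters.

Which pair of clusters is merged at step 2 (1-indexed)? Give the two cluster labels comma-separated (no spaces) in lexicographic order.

step 1: merge (B,Z) at d=29, Q=-245; branch lengths B→161/10, Z→129/10; new cluster BZ
  updated: d(BZ,K)=19, d(BZ,L)=34, d(BZ,M)=15/2, d(BZ,P)=37/2, d(BZ,U)=29/2
step 2: merge (K,P) at d=4, Q=-255/2; branch lengths K→125/16, P→-61/16; new cluster KP
  updated: d(BZ,KP)=67/4, d(KP,L)=21/2, d(KP,M)=21/2, d(KP,U)=22
step 3: merge (KP,L) at d=21/2, Q=-419/4; branch lengths KP→59/24, L→193/24; new cluster KLP
  updated: d(BZ,KLP)=161/8, d(KLP,M)=17/2, d(KLP,U)=53/4
step 4: merge (BZ,M) at d=15/2, Q=-393/8; branch lengths BZ→281/32, M→-41/32; new cluster BMZ
  updated: d(BMZ,KLP)=169/16, d(BMZ,U)=13/2
step 5: merge (BMZ,KLP) at d=169/16, Q=-485/16; branch lengths BMZ→61/32, KLP→277/32; new cluster BKLMPZ
  updated: d(BKLMPZ,U)=147/32
step 6: merge (BKLMPZ,U) at d=147/32; branch lengths BKLMPZ→147/64, U→147/64; new cluster BKLMPUZ
final tree: ((((B:161/10,Z:129/10):281/32,M:-41/32):61/32,((K:125/16,P:-61/16):59/24,L:193/24):277/32):147/64,U:147/64)
total length: 2117/32

K,P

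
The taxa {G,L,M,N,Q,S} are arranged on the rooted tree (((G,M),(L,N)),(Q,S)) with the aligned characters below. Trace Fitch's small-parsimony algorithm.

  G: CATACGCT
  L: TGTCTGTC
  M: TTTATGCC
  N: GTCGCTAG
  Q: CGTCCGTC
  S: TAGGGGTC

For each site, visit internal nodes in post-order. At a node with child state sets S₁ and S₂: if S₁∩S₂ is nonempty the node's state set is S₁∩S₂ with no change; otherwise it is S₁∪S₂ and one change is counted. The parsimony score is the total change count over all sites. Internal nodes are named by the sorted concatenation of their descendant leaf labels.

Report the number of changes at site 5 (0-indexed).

1

[col 0] GM: children G:{C}, M:{T} ∪→ {C,T}; cost 1
[col 0] LN: children L:{T}, N:{G} ∪→ {G,T}; cost 1
[col 0] GLMN: children GM:{C,T}, LN:{G,T} ∩→ {T}; cost 0
[col 0] QS: children Q:{C}, S:{T} ∪→ {C,T}; cost 1
[col 0] GLMNQS: children GLMN:{T}, QS:{C,T} ∩→ {T}; cost 0
[col 1] GM: children G:{A}, M:{T} ∪→ {A,T}; cost 1
[col 1] LN: children L:{G}, N:{T} ∪→ {G,T}; cost 1
[col 1] GLMN: children GM:{A,T}, LN:{G,T} ∩→ {T}; cost 0
[col 1] QS: children Q:{G}, S:{A} ∪→ {A,G}; cost 1
[col 1] GLMNQS: children GLMN:{T}, QS:{A,G} ∪→ {A,G,T}; cost 1
[col 2] GM: children G:{T}, M:{T} ∩→ {T}; cost 0
[col 2] LN: children L:{T}, N:{C} ∪→ {C,T}; cost 1
[col 2] GLMN: children GM:{T}, LN:{C,T} ∩→ {T}; cost 0
[col 2] QS: children Q:{T}, S:{G} ∪→ {G,T}; cost 1
[col 2] GLMNQS: children GLMN:{T}, QS:{G,T} ∩→ {T}; cost 0
[col 3] GM: children G:{A}, M:{A} ∩→ {A}; cost 0
[col 3] LN: children L:{C}, N:{G} ∪→ {C,G}; cost 1
[col 3] GLMN: children GM:{A}, LN:{C,G} ∪→ {A,C,G}; cost 1
[col 3] QS: children Q:{C}, S:{G} ∪→ {C,G}; cost 1
[col 3] GLMNQS: children GLMN:{A,C,G}, QS:{C,G} ∩→ {C,G}; cost 0
[col 4] GM: children G:{C}, M:{T} ∪→ {C,T}; cost 1
[col 4] LN: children L:{T}, N:{C} ∪→ {C,T}; cost 1
[col 4] GLMN: children GM:{C,T}, LN:{C,T} ∩→ {C,T}; cost 0
[col 4] QS: children Q:{C}, S:{G} ∪→ {C,G}; cost 1
[col 4] GLMNQS: children GLMN:{C,T}, QS:{C,G} ∩→ {C}; cost 0
[col 5] GM: children G:{G}, M:{G} ∩→ {G}; cost 0
[col 5] LN: children L:{G}, N:{T} ∪→ {G,T}; cost 1
[col 5] GLMN: children GM:{G}, LN:{G,T} ∩→ {G}; cost 0
[col 5] QS: children Q:{G}, S:{G} ∩→ {G}; cost 0
[col 5] GLMNQS: children GLMN:{G}, QS:{G} ∩→ {G}; cost 0
[col 6] GM: children G:{C}, M:{C} ∩→ {C}; cost 0
[col 6] LN: children L:{T}, N:{A} ∪→ {A,T}; cost 1
[col 6] GLMN: children GM:{C}, LN:{A,T} ∪→ {A,C,T}; cost 1
[col 6] QS: children Q:{T}, S:{T} ∩→ {T}; cost 0
[col 6] GLMNQS: children GLMN:{A,C,T}, QS:{T} ∩→ {T}; cost 0
[col 7] GM: children G:{T}, M:{C} ∪→ {C,T}; cost 1
[col 7] LN: children L:{C}, N:{G} ∪→ {C,G}; cost 1
[col 7] GLMN: children GM:{C,T}, LN:{C,G} ∩→ {C}; cost 0
[col 7] QS: children Q:{C}, S:{C} ∩→ {C}; cost 0
[col 7] GLMNQS: children GLMN:{C}, QS:{C} ∩→ {C}; cost 0
per-site changes: [3, 4, 2, 3, 3, 1, 2, 2]; total = 20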